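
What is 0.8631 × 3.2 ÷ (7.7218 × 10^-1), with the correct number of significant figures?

0.8631 × 3.2 ÷ (7.7218 × 10^-1) = 3.57678261545…
Multiplication/division keeps the fewest significant figures: 0.8631 → 4 s.f., 3.2 → 2 s.f., 7.7218 × 10^-1 → 5 s.f.; limit is 2.
Rounded to 2 significant figures: 3.6.

3.6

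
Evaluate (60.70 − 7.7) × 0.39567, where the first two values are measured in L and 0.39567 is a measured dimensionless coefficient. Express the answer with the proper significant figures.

60.70 L − 7.7 L = 53.00 L; the difference is limited to 1 decimal place (3 s.f.).
Carrying full precision, 53.00 × 0.39567 = 20.97051 L; 0.39567 has 5 s.f., so the result keeps min(3, 5) = 3 s.f.
Rounded to 3 significant figures: 21.0 L.

21.0 L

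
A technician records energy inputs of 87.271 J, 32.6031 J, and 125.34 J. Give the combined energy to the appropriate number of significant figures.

87.271 J + 32.6031 J + 125.34 J = 245.2141 J.
Addition/subtraction keeps the fewest decimal places: 87.271 → 3 decimal places, 32.6031 → 4 decimal places, 125.34 → 2 decimal places; limit is 2.
Rounded to 2 decimal places: 245.21 J.

245.21 J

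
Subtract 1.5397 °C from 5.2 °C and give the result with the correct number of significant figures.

3.7 °C

5.2 °C − 1.5397 °C = 3.6603 °C.
Addition/subtraction keeps the fewest decimal places: 5.2 → 1 decimal place, 1.5397 → 4 decimal places; limit is 1.
Rounded to 1 decimal place: 3.7 °C.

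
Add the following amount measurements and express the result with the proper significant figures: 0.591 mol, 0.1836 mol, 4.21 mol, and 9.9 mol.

0.591 mol + 0.1836 mol + 4.21 mol + 9.9 mol = 14.8846 mol.
Addition/subtraction keeps the fewest decimal places: 0.591 → 3 decimal places, 0.1836 → 4 decimal places, 4.21 → 2 decimal places, 9.9 → 1 decimal place; limit is 1.
Rounded to 1 decimal place: 14.9 mol.

14.9 mol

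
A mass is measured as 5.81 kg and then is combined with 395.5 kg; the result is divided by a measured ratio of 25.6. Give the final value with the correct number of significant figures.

5.81 kg + 395.5 kg = 401.31 kg; the sum is limited to 1 decimal place (4 s.f.).
Carrying full precision, 401.31 ÷ 25.6 = 15.676171875 kg; 25.6 has 3 s.f., so the result keeps min(4, 3) = 3 s.f.
Rounded to 3 significant figures: 15.7 kg.

15.7 kg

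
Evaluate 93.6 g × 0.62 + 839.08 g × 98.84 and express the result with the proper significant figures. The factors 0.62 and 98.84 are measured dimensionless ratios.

8.299 × 10^4 g

93.6 × 0.62 = 58.032 → 58 g (2 s.f., last digit at the 10^0 place).
839.08 × 98.84 = 82934.6672 → 8.293 × 10^4 g (4 s.f., last digit at the 10^1 place).
Sum: 82992.6992 g; keep the coarser place, 10^1.
Result: 8.299 × 10^4 g.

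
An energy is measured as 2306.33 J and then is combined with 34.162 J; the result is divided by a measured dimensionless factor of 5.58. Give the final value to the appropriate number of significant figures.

2306.33 J + 34.162 J = 2340.492 J; the sum is limited to 2 decimal places (6 s.f.).
Carrying full precision, 2340.492 ÷ 5.58 = 419.443010753… J; 5.58 has 3 s.f., so the result keeps min(6, 3) = 3 s.f.
Rounded to 3 significant figures: 419 J.

419 J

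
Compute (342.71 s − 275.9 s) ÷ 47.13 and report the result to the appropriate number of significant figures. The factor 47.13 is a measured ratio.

342.71 s − 275.9 s = 66.81 s; the difference is limited to 1 decimal place (3 s.f.).
Carrying full precision, 66.81 ÷ 47.13 = 1.41756842775… s; 47.13 has 4 s.f., so the result keeps min(3, 4) = 3 s.f.
Rounded to 3 significant figures: 1.42 s.

1.42 s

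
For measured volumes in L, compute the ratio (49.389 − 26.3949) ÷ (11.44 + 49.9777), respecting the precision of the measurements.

49.389 − 26.3949 = 22.9941, limited to 3 d.p. → 5 s.f.; 11.44 + 49.9777 = 61.4177, limited to 2 d.p. → 4 s.f.
Carrying full precision, 22.9941 ÷ 61.4177 = 0.374388816253…; keep min(5, 4) = 4 s.f.
Rounded to 4 significant figures: 0.3744.

0.3744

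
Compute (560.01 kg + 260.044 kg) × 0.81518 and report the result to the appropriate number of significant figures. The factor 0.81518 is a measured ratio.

668.49 kg

560.01 kg + 260.044 kg = 820.054 kg; the sum is limited to 2 decimal places (5 s.f.).
Carrying full precision, 820.054 × 0.81518 = 668.49161972 kg; 0.81518 has 5 s.f., so the result keeps min(5, 5) = 5 s.f.
Rounded to 5 significant figures: 668.49 kg.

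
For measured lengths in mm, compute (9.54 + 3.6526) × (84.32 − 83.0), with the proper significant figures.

9.54 + 3.6526 = 13.1926, limited to 2 d.p. → 4 s.f.; 84.32 − 83.0 = 1.32, limited to 1 d.p. → 2 s.f.
Carrying full precision, 13.1926 × 1.32 = 17.414232; keep min(4, 2) = 2 s.f.
Rounded to 2 significant figures: 17 mm².

17 mm²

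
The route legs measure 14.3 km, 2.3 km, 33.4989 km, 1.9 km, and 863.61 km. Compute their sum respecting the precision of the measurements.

14.3 km + 2.3 km + 33.4989 km + 1.9 km + 863.61 km = 915.6089 km.
Addition/subtraction keeps the fewest decimal places: 14.3 → 1 decimal place, 2.3 → 1 decimal place, 33.4989 → 4 decimal places, 1.9 → 1 decimal place, 863.61 → 2 decimal places; limit is 1.
Rounded to 1 decimal place: 915.6 km.

915.6 km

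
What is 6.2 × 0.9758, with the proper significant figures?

6.0

6.2 × 0.9758 = 6.04996
Multiplication/division keeps the fewest significant figures: 6.2 → 2 s.f., 0.9758 → 4 s.f.; limit is 2.
Rounded to 2 significant figures: 6.0.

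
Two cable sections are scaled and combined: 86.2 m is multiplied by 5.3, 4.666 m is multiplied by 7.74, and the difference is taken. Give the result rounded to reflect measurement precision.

86.2 × 5.3 = 456.86 → 4.6 × 10² m (2 s.f., last digit at the 10^1 place).
4.666 × 7.74 = 36.11484 → 36.1 m (3 s.f., last digit at the 10^-1 place).
Difference: 420.74516 m; keep the coarser place, 10^1.
Result: 4.2 × 10² m.

4.2 × 10² m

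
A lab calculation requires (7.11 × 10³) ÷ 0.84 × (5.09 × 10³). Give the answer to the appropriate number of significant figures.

(7.11 × 10³) ÷ 0.84 × (5.09 × 10³) = 43083214.2857…
Multiplication/division keeps the fewest significant figures: 7.11 × 10³ → 3 s.f., 0.84 → 2 s.f., 5.09 × 10³ → 3 s.f.; limit is 2.
Rounded to 2 significant figures: 4.3 × 10⁷.

4.3 × 10⁷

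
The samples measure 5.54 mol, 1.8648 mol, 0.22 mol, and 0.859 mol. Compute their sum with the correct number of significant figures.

8.48 mol

5.54 mol + 1.8648 mol + 0.22 mol + 0.859 mol = 8.4838 mol.
Addition/subtraction keeps the fewest decimal places: 5.54 → 2 decimal places, 1.8648 → 4 decimal places, 0.22 → 2 decimal places, 0.859 → 3 decimal places; limit is 2.
Rounded to 2 decimal places: 8.48 mol.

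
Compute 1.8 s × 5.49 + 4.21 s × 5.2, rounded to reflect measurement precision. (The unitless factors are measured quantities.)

32 s

1.8 × 5.49 = 9.882 → 9.9 s (2 s.f., last digit at the 10^-1 place).
4.21 × 5.2 = 21.892 → 22 s (2 s.f., last digit at the 10^0 place).
Sum: 31.774 s; keep the coarser place, 10^0.
Result: 32 s.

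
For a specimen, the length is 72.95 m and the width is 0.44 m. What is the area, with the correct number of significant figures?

area = 72.95 m × 0.44 m = 32.098 m².
72.95 has 4 significant figures; 0.44 has 2.
Division/multiplication keeps the fewest: 2 significant figures.
Rounded: 32 m².

32 m²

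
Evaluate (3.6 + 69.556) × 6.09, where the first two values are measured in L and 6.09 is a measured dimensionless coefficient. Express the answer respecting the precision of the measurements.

3.6 L + 69.556 L = 73.156 L; the sum is limited to 1 decimal place (3 s.f.).
Carrying full precision, 73.156 × 6.09 = 445.52004 L; 6.09 has 3 s.f., so the result keeps min(3, 3) = 3 s.f.
Rounded to 3 significant figures: 446 L.

446 L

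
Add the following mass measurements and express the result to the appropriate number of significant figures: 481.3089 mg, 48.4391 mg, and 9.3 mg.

481.3089 mg + 48.4391 mg + 9.3 mg = 539.0480 mg.
Addition/subtraction keeps the fewest decimal places: 481.3089 → 4 decimal places, 48.4391 → 4 decimal places, 9.3 → 1 decimal place; limit is 1.
Rounded to 1 decimal place: 539.0 mg.

539.0 mg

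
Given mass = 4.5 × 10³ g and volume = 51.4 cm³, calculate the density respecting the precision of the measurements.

density = 4.5 × 10³ g ÷ 51.4 cm³ = 87.5486381323… g/cm³.
4.5 × 10³ has 2 significant figures; 51.4 has 3.
Division/multiplication keeps the fewest: 2 significant figures.
Rounded: 88 g/cm³.

88 g/cm³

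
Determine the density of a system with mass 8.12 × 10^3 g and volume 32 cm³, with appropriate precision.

2.5 × 10^2 g/cm³

density = 8.12 × 10^3 g ÷ 32 cm³ = 253.75 g/cm³.
8.12 × 10^3 has 3 significant figures; 32 has 2.
Division/multiplication keeps the fewest: 2 significant figures.
Rounded: 2.5 × 10^2 g/cm³.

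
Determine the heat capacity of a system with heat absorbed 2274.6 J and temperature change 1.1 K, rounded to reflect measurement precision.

2.1 × 10³ J/K

heat capacity = 2274.6 J ÷ 1.1 K = 2067.81818182… J/K.
2274.6 has 5 significant figures; 1.1 has 2.
Division/multiplication keeps the fewest: 2 significant figures.
Rounded: 2.1 × 10³ J/K.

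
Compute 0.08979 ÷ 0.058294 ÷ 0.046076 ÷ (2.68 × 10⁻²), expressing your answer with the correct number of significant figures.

0.08979 ÷ 0.058294 ÷ 0.046076 ÷ (2.68 × 10⁻²) = 1247.36786454…
Multiplication/division keeps the fewest significant figures: 0.08979 → 4 s.f., 0.058294 → 5 s.f., 0.046076 → 5 s.f., 2.68 × 10⁻² → 3 s.f.; limit is 3.
Rounded to 3 significant figures: 1.25 × 10³.

1.25 × 10³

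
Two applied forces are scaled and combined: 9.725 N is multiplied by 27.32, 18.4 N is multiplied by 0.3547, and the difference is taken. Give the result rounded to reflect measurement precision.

9.725 × 27.32 = 265.687 → 265.7 N (4 s.f., last digit at the 10^-1 place).
18.4 × 0.3547 = 6.52648 → 6.53 N (3 s.f., last digit at the 10^-2 place).
Difference: 259.16052 N; keep the coarser place, 10^-1.
Result: 2.592 × 10² N.

2.592 × 10² N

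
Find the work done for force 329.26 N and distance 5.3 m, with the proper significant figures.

1.7 × 10^3 J

work done = 329.26 N × 5.3 m = 1745.078 J.
329.26 has 5 significant figures; 5.3 has 2.
Division/multiplication keeps the fewest: 2 significant figures.
Rounded: 1.7 × 10^3 J.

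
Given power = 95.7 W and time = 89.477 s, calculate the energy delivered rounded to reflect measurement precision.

energy delivered = 95.7 W × 89.477 s = 8562.9489 J.
95.7 has 3 significant figures; 89.477 has 5.
Division/multiplication keeps the fewest: 3 significant figures.
Rounded: 8.56 × 10³ J.

8.56 × 10³ J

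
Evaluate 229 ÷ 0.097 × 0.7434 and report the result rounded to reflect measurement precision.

1.8 × 10^3

229 ÷ 0.097 × 0.7434 = 1755.0371134…
Multiplication/division keeps the fewest significant figures: 229 → 3 s.f., 0.097 → 2 s.f., 0.7434 → 4 s.f.; limit is 2.
Rounded to 2 significant figures: 1.8 × 10^3.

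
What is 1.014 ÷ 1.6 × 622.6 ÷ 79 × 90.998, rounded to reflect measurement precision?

4.5 × 10²

1.014 ÷ 1.6 × 622.6 ÷ 79 × 90.998 = 454.497862082…
Multiplication/division keeps the fewest significant figures: 1.014 → 4 s.f., 1.6 → 2 s.f., 622.6 → 4 s.f., 79 → 2 s.f., 90.998 → 5 s.f.; limit is 2.
Rounded to 2 significant figures: 4.5 × 10².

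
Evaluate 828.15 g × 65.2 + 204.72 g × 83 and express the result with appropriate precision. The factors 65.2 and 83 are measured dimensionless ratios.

828.15 × 65.2 = 53995.38 → 5.40 × 10^4 g (3 s.f., last digit at the 10^2 place).
204.72 × 83 = 16991.76 → 1.7 × 10^4 g (2 s.f., last digit at the 10^3 place).
Sum: 70987.14 g; keep the coarser place, 10^3.
Result: 7.1 × 10^4 g.

7.1 × 10^4 g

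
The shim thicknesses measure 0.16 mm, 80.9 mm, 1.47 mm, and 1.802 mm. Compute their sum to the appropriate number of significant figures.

0.16 mm + 80.9 mm + 1.47 mm + 1.802 mm = 84.332 mm.
Addition/subtraction keeps the fewest decimal places: 0.16 → 2 decimal places, 80.9 → 1 decimal place, 1.47 → 2 decimal places, 1.802 → 3 decimal places; limit is 1.
Rounded to 1 decimal place: 84.3 mm.

84.3 mm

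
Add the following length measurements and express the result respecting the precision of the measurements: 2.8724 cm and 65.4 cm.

2.8724 cm + 65.4 cm = 68.2724 cm.
Addition/subtraction keeps the fewest decimal places: 2.8724 → 4 decimal places, 65.4 → 1 decimal place; limit is 1.
Rounded to 1 decimal place: 68.3 cm.

68.3 cm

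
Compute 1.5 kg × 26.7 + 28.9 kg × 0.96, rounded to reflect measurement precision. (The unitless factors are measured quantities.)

68 kg

1.5 × 26.7 = 40.05 → 40. kg (2 s.f., last digit at the 10^0 place).
28.9 × 0.96 = 27.744 → 28 kg (2 s.f., last digit at the 10^0 place).
Sum: 67.794 kg; keep the coarser place, 10^0.
Result: 68 kg.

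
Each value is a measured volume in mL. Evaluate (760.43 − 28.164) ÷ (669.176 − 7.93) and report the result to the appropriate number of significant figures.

760.43 − 28.164 = 732.266, limited to 2 d.p. → 5 s.f.; 669.176 − 7.93 = 661.246, limited to 2 d.p. → 5 s.f.
Carrying full precision, 732.266 ÷ 661.246 = 1.1074032962…; keep min(5, 5) = 5 s.f.
Rounded to 5 significant figures: 1.1074.

1.1074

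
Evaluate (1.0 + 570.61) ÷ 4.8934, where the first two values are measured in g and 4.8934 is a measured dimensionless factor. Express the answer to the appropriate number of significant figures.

116.8 g

1.0 g + 570.61 g = 571.61 g; the sum is limited to 1 decimal place (4 s.f.).
Carrying full precision, 571.61 ÷ 4.8934 = 116.812441247… g; 4.8934 has 5 s.f., so the result keeps min(4, 5) = 4 s.f.
Rounded to 4 significant figures: 116.8 g.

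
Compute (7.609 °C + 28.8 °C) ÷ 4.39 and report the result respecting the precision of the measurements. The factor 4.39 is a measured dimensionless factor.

8.29 °C

7.609 °C + 28.8 °C = 36.409 °C; the sum is limited to 1 decimal place (3 s.f.).
Carrying full precision, 36.409 ÷ 4.39 = 8.29362186788… °C; 4.39 has 3 s.f., so the result keeps min(3, 3) = 3 s.f.
Rounded to 3 significant figures: 8.29 °C.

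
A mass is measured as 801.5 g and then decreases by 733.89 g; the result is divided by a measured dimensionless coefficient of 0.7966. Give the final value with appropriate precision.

801.5 g − 733.89 g = 67.61 g; the difference is limited to 1 decimal place (3 s.f.).
Carrying full precision, 67.61 ÷ 0.7966 = 84.8732111474… g; 0.7966 has 4 s.f., so the result keeps min(3, 4) = 3 s.f.
Rounded to 3 significant figures: 84.9 g.

84.9 g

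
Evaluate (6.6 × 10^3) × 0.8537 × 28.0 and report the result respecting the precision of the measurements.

1.6 × 10^5

(6.6 × 10^3) × 0.8537 × 28.0 = 157763.76
Multiplication/division keeps the fewest significant figures: 6.6 × 10^3 → 2 s.f., 0.8537 → 4 s.f., 28.0 → 3 s.f.; limit is 2.
Rounded to 2 significant figures: 1.6 × 10^5.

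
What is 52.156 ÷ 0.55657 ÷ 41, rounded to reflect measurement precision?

52.156 ÷ 0.55657 ÷ 41 = 2.28560210032…
Multiplication/division keeps the fewest significant figures: 52.156 → 5 s.f., 0.55657 → 5 s.f., 41 → 2 s.f.; limit is 2.
Rounded to 2 significant figures: 2.3.

2.3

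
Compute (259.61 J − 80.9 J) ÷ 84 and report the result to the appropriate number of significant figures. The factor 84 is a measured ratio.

259.61 J − 80.9 J = 178.71 J; the difference is limited to 1 decimal place (4 s.f.).
Carrying full precision, 178.71 ÷ 84 = 2.1275 J; 84 has 2 s.f., so the result keeps min(4, 2) = 2 s.f.
Rounded to 2 significant figures: 2.1 J.

2.1 J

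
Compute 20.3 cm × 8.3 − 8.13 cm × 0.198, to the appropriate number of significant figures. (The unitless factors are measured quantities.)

20.3 × 8.3 = 168.49 → 1.7 × 10^2 cm (2 s.f., last digit at the 10^1 place).
8.13 × 0.198 = 1.60974 → 1.61 cm (3 s.f., last digit at the 10^-2 place).
Difference: 166.88026 cm; keep the coarser place, 10^1.
Result: 1.7 × 10^2 cm.

1.7 × 10^2 cm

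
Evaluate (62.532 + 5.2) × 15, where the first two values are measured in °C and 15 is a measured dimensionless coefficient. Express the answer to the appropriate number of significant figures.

62.532 °C + 5.2 °C = 67.732 °C; the sum is limited to 1 decimal place (3 s.f.).
Carrying full precision, 67.732 × 15 = 1015.98 °C; 15 has 2 s.f., so the result keeps min(3, 2) = 2 s.f.
Rounded to 2 significant figures: 1.0 × 10³ °C.

1.0 × 10³ °C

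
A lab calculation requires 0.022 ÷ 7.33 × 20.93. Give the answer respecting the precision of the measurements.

0.063

0.022 ÷ 7.33 × 20.93 = 0.0628185538881…
Multiplication/division keeps the fewest significant figures: 0.022 → 2 s.f., 7.33 → 3 s.f., 20.93 → 4 s.f.; limit is 2.
Rounded to 2 significant figures: 0.063.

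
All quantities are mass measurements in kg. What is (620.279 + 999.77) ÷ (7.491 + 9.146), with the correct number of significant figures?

97.376

620.279 + 999.77 = 1620.049, limited to 2 d.p. → 6 s.f.; 7.491 + 9.146 = 16.637, limited to 3 d.p. → 5 s.f.
Carrying full precision, 1620.049 ÷ 16.637 = 97.3762697602…; keep min(6, 5) = 5 s.f.
Rounded to 5 significant figures: 97.376.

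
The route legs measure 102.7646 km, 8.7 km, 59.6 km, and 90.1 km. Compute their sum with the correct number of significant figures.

261.2 km

102.7646 km + 8.7 km + 59.6 km + 90.1 km = 261.1646 km.
Addition/subtraction keeps the fewest decimal places: 102.7646 → 4 decimal places, 8.7 → 1 decimal place, 59.6 → 1 decimal place, 90.1 → 1 decimal place; limit is 1.
Rounded to 1 decimal place: 261.2 km.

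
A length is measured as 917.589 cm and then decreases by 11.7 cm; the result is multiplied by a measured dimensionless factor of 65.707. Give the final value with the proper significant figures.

5.952 × 10⁴ cm

917.589 cm − 11.7 cm = 905.889 cm; the difference is limited to 1 decimal place (4 s.f.).
Carrying full precision, 905.889 × 65.707 = 59523.248523 cm; 65.707 has 5 s.f., so the result keeps min(4, 5) = 4 s.f.
Rounded to 4 significant figures: 5.952 × 10⁴ cm.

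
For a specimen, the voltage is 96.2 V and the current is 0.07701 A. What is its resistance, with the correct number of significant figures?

1.25 × 10^3 Ω

resistance = 96.2 V ÷ 0.07701 A = 1249.18841709… Ω.
96.2 has 3 significant figures; 0.07701 has 4.
Division/multiplication keeps the fewest: 3 significant figures.
Rounded: 1.25 × 10^3 Ω.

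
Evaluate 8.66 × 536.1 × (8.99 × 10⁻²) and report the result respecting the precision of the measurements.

8.66 × 536.1 × (8.99 × 10⁻²) = 417.3720774
Multiplication/division keeps the fewest significant figures: 8.66 → 3 s.f., 536.1 → 4 s.f., 8.99 × 10⁻² → 3 s.f.; limit is 3.
Rounded to 3 significant figures: 417.

417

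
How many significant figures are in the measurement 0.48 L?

2

0.48: leading zeros are not significant.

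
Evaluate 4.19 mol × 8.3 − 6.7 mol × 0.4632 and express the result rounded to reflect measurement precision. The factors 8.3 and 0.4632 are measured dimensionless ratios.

32 mol

4.19 × 8.3 = 34.777 → 35 mol (2 s.f., last digit at the 10^0 place).
6.7 × 0.4632 = 3.10344 → 3.1 mol (2 s.f., last digit at the 10^-1 place).
Difference: 31.67356 mol; keep the coarser place, 10^0.
Result: 32 mol.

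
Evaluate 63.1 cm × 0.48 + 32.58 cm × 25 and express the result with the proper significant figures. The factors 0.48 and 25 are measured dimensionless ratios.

63.1 × 0.48 = 30.288 → 30. cm (2 s.f., last digit at the 10^0 place).
32.58 × 25 = 814.5 → 8.1 × 10^2 cm (2 s.f., last digit at the 10^1 place).
Sum: 844.788 cm; keep the coarser place, 10^1.
Result: 8.4 × 10^2 cm.

8.4 × 10^2 cm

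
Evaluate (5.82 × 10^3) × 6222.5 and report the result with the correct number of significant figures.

(5.82 × 10^3) × 6222.5 = 36214950
Multiplication/division keeps the fewest significant figures: 5.82 × 10^3 → 3 s.f., 6222.5 → 5 s.f.; limit is 3.
Rounded to 3 significant figures: 3.62 × 10^7.

3.62 × 10^7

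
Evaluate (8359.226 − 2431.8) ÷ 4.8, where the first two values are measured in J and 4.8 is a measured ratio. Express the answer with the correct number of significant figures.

1.2 × 10^3 J

8359.226 J − 2431.8 J = 5927.426 J; the difference is limited to 1 decimal place (5 s.f.).
Carrying full precision, 5927.426 ÷ 4.8 = 1234.88041667… J; 4.8 has 2 s.f., so the result keeps min(5, 2) = 2 s.f.
Rounded to 2 significant figures: 1.2 × 10^3 J.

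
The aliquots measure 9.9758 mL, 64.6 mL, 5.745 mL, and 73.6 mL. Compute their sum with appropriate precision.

153.9 mL

9.9758 mL + 64.6 mL + 5.745 mL + 73.6 mL = 153.9208 mL.
Addition/subtraction keeps the fewest decimal places: 9.9758 → 4 decimal places, 64.6 → 1 decimal place, 5.745 → 3 decimal places, 73.6 → 1 decimal place; limit is 1.
Rounded to 1 decimal place: 153.9 mL.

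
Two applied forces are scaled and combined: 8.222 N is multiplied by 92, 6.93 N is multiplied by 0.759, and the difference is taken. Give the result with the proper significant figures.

7.5 × 10^2 N

8.222 × 92 = 756.424 → 7.6 × 10^2 N (2 s.f., last digit at the 10^1 place).
6.93 × 0.759 = 5.25987 → 5.26 N (3 s.f., last digit at the 10^-2 place).
Difference: 751.16413 N; keep the coarser place, 10^1.
Result: 7.5 × 10^2 N.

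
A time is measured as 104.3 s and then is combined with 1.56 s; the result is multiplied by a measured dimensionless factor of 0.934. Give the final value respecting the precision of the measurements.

104.3 s + 1.56 s = 105.86 s; the sum is limited to 1 decimal place (4 s.f.).
Carrying full precision, 105.86 × 0.934 = 98.87324 s; 0.934 has 3 s.f., so the result keeps min(4, 3) = 3 s.f.
Rounded to 3 significant figures: 98.9 s.

98.9 s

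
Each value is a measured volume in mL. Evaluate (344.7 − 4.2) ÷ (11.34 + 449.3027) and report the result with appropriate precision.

344.7 − 4.2 = 340.5, limited to 1 d.p. → 4 s.f.; 11.34 + 449.3027 = 460.6427, limited to 2 d.p. → 5 s.f.
Carrying full precision, 340.5 ÷ 460.6427 = 0.739184621834…; keep min(4, 5) = 4 s.f.
Rounded to 4 significant figures: 0.7392.

0.7392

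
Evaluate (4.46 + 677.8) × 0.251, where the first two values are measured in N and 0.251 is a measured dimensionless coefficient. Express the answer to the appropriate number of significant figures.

4.46 N + 677.8 N = 682.26 N; the sum is limited to 1 decimal place (4 s.f.).
Carrying full precision, 682.26 × 0.251 = 171.24726 N; 0.251 has 3 s.f., so the result keeps min(4, 3) = 3 s.f.
Rounded to 3 significant figures: 171 N.

171 N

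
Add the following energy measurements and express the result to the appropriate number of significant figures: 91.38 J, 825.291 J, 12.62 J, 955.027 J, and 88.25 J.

91.38 J + 825.291 J + 12.62 J + 955.027 J + 88.25 J = 1972.568 J.
Addition/subtraction keeps the fewest decimal places: 91.38 → 2 decimal places, 825.291 → 3 decimal places, 12.62 → 2 decimal places, 955.027 → 3 decimal places, 88.25 → 2 decimal places; limit is 2.
Rounded to 2 decimal places: 1972.57 J.

1972.57 J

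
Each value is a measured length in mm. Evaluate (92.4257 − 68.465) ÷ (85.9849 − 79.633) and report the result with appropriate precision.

3.772

92.4257 − 68.465 = 23.9607, limited to 3 d.p. → 5 s.f.; 85.9849 − 79.633 = 6.3519, limited to 3 d.p. → 4 s.f.
Carrying full precision, 23.9607 ÷ 6.3519 = 3.77220988995…; keep min(5, 4) = 4 s.f.
Rounded to 4 significant figures: 3.772.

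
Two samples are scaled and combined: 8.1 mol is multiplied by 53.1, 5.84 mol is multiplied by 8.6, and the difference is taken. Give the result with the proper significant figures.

8.1 × 53.1 = 430.11 → 4.3 × 10^2 mol (2 s.f., last digit at the 10^1 place).
5.84 × 8.6 = 50.224 → 50. mol (2 s.f., last digit at the 10^0 place).
Difference: 379.886 mol; keep the coarser place, 10^1.
Result: 3.8 × 10^2 mol.

3.8 × 10^2 mol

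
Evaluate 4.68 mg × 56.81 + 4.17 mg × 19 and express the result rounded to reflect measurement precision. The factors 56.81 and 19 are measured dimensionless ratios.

345 mg

4.68 × 56.81 = 265.8708 → 266 mg (3 s.f., last digit at the 10^0 place).
4.17 × 19 = 79.23 → 79 mg (2 s.f., last digit at the 10^0 place).
Sum: 345.1008 mg; keep the coarser place, 10^0.
Result: 345 mg.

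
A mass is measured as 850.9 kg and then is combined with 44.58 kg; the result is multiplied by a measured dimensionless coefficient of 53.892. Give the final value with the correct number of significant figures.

4.826 × 10⁴ kg

850.9 kg + 44.58 kg = 895.48 kg; the sum is limited to 1 decimal place (4 s.f.).
Carrying full precision, 895.48 × 53.892 = 48259.20816 kg; 53.892 has 5 s.f., so the result keeps min(4, 5) = 4 s.f.
Rounded to 4 significant figures: 4.826 × 10⁴ kg.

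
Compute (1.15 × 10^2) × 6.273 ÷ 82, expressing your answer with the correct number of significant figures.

(1.15 × 10^2) × 6.273 ÷ 82 = 8.7975
Multiplication/division keeps the fewest significant figures: 1.15 × 10^2 → 3 s.f., 6.273 → 4 s.f., 82 → 2 s.f.; limit is 2.
Rounded to 2 significant figures: 8.8.

8.8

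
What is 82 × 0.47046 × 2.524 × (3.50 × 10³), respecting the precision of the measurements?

3.4 × 10⁵

82 × 0.47046 × 2.524 × (3.50 × 10³) = 340795.57848
Multiplication/division keeps the fewest significant figures: 82 → 2 s.f., 0.47046 → 5 s.f., 2.524 → 4 s.f., 3.50 × 10³ → 3 s.f.; limit is 2.
Rounded to 2 significant figures: 3.4 × 10⁵.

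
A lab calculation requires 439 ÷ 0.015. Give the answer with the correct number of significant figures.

439 ÷ 0.015 = 29266.6666667…
Multiplication/division keeps the fewest significant figures: 439 → 3 s.f., 0.015 → 2 s.f.; limit is 2.
Rounded to 2 significant figures: 2.9 × 10⁴.

2.9 × 10⁴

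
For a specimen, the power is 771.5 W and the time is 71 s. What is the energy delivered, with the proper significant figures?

5.5 × 10⁴ J

energy delivered = 771.5 W × 71 s = 54776.5 J.
771.5 has 4 significant figures; 71 has 2.
Division/multiplication keeps the fewest: 2 significant figures.
Rounded: 5.5 × 10⁴ J.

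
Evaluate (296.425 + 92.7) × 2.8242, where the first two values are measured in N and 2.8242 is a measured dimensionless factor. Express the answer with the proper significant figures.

1.099 × 10^3 N

296.425 N + 92.7 N = 389.125 N; the sum is limited to 1 decimal place (4 s.f.).
Carrying full precision, 389.125 × 2.8242 = 1098.966825 N; 2.8242 has 5 s.f., so the result keeps min(4, 5) = 4 s.f.
Rounded to 4 significant figures: 1.099 × 10^3 N.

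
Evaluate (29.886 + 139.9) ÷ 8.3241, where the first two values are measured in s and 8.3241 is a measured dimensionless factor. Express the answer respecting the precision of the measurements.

20.40 s

29.886 s + 139.9 s = 169.786 s; the sum is limited to 1 decimal place (4 s.f.).
Carrying full precision, 169.786 ÷ 8.3241 = 20.3969197871… s; 8.3241 has 5 s.f., so the result keeps min(4, 5) = 4 s.f.
Rounded to 4 significant figures: 20.40 s.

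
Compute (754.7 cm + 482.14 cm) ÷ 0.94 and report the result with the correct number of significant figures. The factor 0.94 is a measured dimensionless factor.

1.3 × 10^3 cm

754.7 cm + 482.14 cm = 1236.84 cm; the sum is limited to 1 decimal place (5 s.f.).
Carrying full precision, 1236.84 ÷ 0.94 = 1315.78723404… cm; 0.94 has 2 s.f., so the result keeps min(5, 2) = 2 s.f.
Rounded to 2 significant figures: 1.3 × 10^3 cm.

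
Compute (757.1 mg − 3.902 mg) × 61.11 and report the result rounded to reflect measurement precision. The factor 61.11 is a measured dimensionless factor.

4.603 × 10⁴ mg

757.1 mg − 3.902 mg = 753.198 mg; the difference is limited to 1 decimal place (4 s.f.).
Carrying full precision, 753.198 × 61.11 = 46027.92978 mg; 61.11 has 4 s.f., so the result keeps min(4, 4) = 4 s.f.
Rounded to 4 significant figures: 4.603 × 10⁴ mg.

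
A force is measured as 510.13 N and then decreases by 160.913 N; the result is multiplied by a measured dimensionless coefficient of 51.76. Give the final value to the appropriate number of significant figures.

510.13 N − 160.913 N = 349.217 N; the difference is limited to 2 decimal places (5 s.f.).
Carrying full precision, 349.217 × 51.76 = 18075.47192 N; 51.76 has 4 s.f., so the result keeps min(5, 4) = 4 s.f.
Rounded to 4 significant figures: 1.808 × 10⁴ N.

1.808 × 10⁴ N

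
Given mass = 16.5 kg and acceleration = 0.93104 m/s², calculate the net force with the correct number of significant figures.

15.4 N

net force = 16.5 kg × 0.93104 m/s² = 15.36216 N.
16.5 has 3 significant figures; 0.93104 has 5.
Division/multiplication keeps the fewest: 3 significant figures.
Rounded: 15.4 N.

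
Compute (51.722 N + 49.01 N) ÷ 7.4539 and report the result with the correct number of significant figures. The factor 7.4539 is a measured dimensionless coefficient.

51.722 N + 49.01 N = 100.732 N; the sum is limited to 2 decimal places (5 s.f.).
Carrying full precision, 100.732 ÷ 7.4539 = 13.5139993829… N; 7.4539 has 5 s.f., so the result keeps min(5, 5) = 5 s.f.
Rounded to 5 significant figures: 13.514 N.

13.514 N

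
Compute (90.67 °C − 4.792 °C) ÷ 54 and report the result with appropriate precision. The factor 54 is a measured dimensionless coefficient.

90.67 °C − 4.792 °C = 85.878 °C; the difference is limited to 2 decimal places (4 s.f.).
Carrying full precision, 85.878 ÷ 54 = 1.59033333333… °C; 54 has 2 s.f., so the result keeps min(4, 2) = 2 s.f.
Rounded to 2 significant figures: 1.6 °C.

1.6 °C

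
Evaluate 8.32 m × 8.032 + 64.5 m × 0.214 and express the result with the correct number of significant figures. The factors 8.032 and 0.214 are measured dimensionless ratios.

8.32 × 8.032 = 66.82624 → 66.8 m (3 s.f., last digit at the 10^-1 place).
64.5 × 0.214 = 13.803 → 13.8 m (3 s.f., last digit at the 10^-1 place).
Sum: 80.62924 m; keep the coarser place, 10^-1.
Result: 80.6 m.

80.6 m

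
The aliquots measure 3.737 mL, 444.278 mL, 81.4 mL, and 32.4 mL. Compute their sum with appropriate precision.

561.8 mL

3.737 mL + 444.278 mL + 81.4 mL + 32.4 mL = 561.815 mL.
Addition/subtraction keeps the fewest decimal places: 3.737 → 3 decimal places, 444.278 → 3 decimal places, 81.4 → 1 decimal place, 32.4 → 1 decimal place; limit is 1.
Rounded to 1 decimal place: 561.8 mL.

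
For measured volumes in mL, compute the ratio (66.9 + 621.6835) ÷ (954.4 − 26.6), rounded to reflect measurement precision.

0.7422

66.9 + 621.6835 = 688.5835, limited to 1 d.p. → 4 s.f.; 954.4 − 26.6 = 927.8, limited to 1 d.p. → 4 s.f.
Carrying full precision, 688.5835 ÷ 927.8 = 0.742168031903…; keep min(4, 4) = 4 s.f.
Rounded to 4 significant figures: 0.7422.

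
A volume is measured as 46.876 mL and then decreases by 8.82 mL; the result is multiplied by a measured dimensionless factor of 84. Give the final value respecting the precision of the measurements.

46.876 mL − 8.82 mL = 38.056 mL; the difference is limited to 2 decimal places (4 s.f.).
Carrying full precision, 38.056 × 84 = 3196.704 mL; 84 has 2 s.f., so the result keeps min(4, 2) = 2 s.f.
Rounded to 2 significant figures: 3.2 × 10^3 mL.

3.2 × 10^3 mL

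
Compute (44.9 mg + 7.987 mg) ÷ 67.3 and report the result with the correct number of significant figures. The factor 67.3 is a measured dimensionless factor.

0.786 mg

44.9 mg + 7.987 mg = 52.887 mg; the sum is limited to 1 decimal place (3 s.f.).
Carrying full precision, 52.887 ÷ 67.3 = 0.785839524517… mg; 67.3 has 3 s.f., so the result keeps min(3, 3) = 3 s.f.
Rounded to 3 significant figures: 0.786 mg.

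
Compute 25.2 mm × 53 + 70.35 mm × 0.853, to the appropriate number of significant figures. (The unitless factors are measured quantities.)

25.2 × 53 = 1335.6 → 1.3 × 10³ mm (2 s.f., last digit at the 10^2 place).
70.35 × 0.853 = 60.00855 → 60.0 mm (3 s.f., last digit at the 10^-1 place).
Sum: 1395.60855 mm; keep the coarser place, 10^2.
Result: 1.4 × 10³ mm.

1.4 × 10³ mm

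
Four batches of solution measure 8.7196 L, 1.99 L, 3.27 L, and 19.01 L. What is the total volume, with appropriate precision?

32.99 L

8.7196 L + 1.99 L + 3.27 L + 19.01 L = 32.9896 L.
Addition/subtraction keeps the fewest decimal places: 8.7196 → 4 decimal places, 1.99 → 2 decimal places, 3.27 → 2 decimal places, 19.01 → 2 decimal places; limit is 2.
Rounded to 2 decimal places: 32.99 L.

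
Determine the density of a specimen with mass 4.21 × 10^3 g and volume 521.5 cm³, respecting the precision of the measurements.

density = 4.21 × 10^3 g ÷ 521.5 cm³ = 8.07286673058… g/cm³.
4.21 × 10^3 has 3 significant figures; 521.5 has 4.
Division/multiplication keeps the fewest: 3 significant figures.
Rounded: 8.07 g/cm³.

8.07 g/cm³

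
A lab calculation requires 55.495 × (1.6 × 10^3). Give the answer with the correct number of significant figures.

8.9 × 10^4

55.495 × (1.6 × 10^3) = 88792
Multiplication/division keeps the fewest significant figures: 55.495 → 5 s.f., 1.6 × 10^3 → 2 s.f.; limit is 2.
Rounded to 2 significant figures: 8.9 × 10^4.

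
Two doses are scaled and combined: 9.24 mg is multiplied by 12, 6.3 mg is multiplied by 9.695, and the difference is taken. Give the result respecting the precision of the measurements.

9.24 × 12 = 110.88 → 1.1 × 10² mg (2 s.f., last digit at the 10^1 place).
6.3 × 9.695 = 61.0785 → 61 mg (2 s.f., last digit at the 10^0 place).
Difference: 49.8015 mg; keep the coarser place, 10^1.
Result: 5 × 10¹ mg.

5 × 10¹ mg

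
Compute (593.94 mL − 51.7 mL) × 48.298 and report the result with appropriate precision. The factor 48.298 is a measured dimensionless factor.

593.94 mL − 51.7 mL = 542.24 mL; the difference is limited to 1 decimal place (4 s.f.).
Carrying full precision, 542.24 × 48.298 = 26189.10752 mL; 48.298 has 5 s.f., so the result keeps min(4, 5) = 4 s.f.
Rounded to 4 significant figures: 2.619 × 10⁴ mL.

2.619 × 10⁴ mL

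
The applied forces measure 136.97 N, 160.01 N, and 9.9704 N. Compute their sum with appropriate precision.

136.97 N + 160.01 N + 9.9704 N = 306.9504 N.
Addition/subtraction keeps the fewest decimal places: 136.97 → 2 decimal places, 160.01 → 2 decimal places, 9.9704 → 4 decimal places; limit is 2.
Rounded to 2 decimal places: 306.95 N.

306.95 N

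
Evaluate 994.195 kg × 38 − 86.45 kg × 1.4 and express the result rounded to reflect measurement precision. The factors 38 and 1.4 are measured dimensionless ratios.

994.195 × 38 = 37779.41 → 3.8 × 10^4 kg (2 s.f., last digit at the 10^3 place).
86.45 × 1.4 = 121.03 → 1.2 × 10^2 kg (2 s.f., last digit at the 10^1 place).
Difference: 37658.38 kg; keep the coarser place, 10^3.
Result: 3.8 × 10^4 kg.

3.8 × 10^4 kg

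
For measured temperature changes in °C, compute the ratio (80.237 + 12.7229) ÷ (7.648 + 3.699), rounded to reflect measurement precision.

8.1925

80.237 + 12.7229 = 92.9599, limited to 3 d.p. → 5 s.f.; 7.648 + 3.699 = 11.347, limited to 3 d.p. → 5 s.f.
Carrying full precision, 92.9599 ÷ 11.347 = 8.19246496871…; keep min(5, 5) = 5 s.f.
Rounded to 5 significant figures: 8.1925.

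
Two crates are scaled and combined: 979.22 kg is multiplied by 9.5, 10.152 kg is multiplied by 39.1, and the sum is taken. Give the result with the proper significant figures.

979.22 × 9.5 = 9302.59 → 9.3 × 10³ kg (2 s.f., last digit at the 10^2 place).
10.152 × 39.1 = 396.9432 → 397 kg (3 s.f., last digit at the 10^0 place).
Sum: 9699.5332 kg; keep the coarser place, 10^2.
Result: 9.7 × 10³ kg.

9.7 × 10³ kg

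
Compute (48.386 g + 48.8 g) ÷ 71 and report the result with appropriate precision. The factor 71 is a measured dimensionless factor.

48.386 g + 48.8 g = 97.186 g; the sum is limited to 1 decimal place (3 s.f.).
Carrying full precision, 97.186 ÷ 71 = 1.36881690141… g; 71 has 2 s.f., so the result keeps min(3, 2) = 2 s.f.
Rounded to 2 significant figures: 1.4 g.

1.4 g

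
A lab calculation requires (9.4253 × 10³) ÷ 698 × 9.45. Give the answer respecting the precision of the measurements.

128

(9.4253 × 10³) ÷ 698 × 9.45 = 127.606138968…
Multiplication/division keeps the fewest significant figures: 9.4253 × 10³ → 5 s.f., 698 → 3 s.f., 9.45 → 3 s.f.; limit is 3.
Rounded to 3 significant figures: 128.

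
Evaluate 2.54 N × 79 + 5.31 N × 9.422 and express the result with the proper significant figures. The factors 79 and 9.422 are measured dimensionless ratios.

2.54 × 79 = 200.66 → 2.0 × 10² N (2 s.f., last digit at the 10^1 place).
5.31 × 9.422 = 50.03082 → 50.0 N (3 s.f., last digit at the 10^-1 place).
Sum: 250.69082 N; keep the coarser place, 10^1.
Result: 2.5 × 10² N.

2.5 × 10² N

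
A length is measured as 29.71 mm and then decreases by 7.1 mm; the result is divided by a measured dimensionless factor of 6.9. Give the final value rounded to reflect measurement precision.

3.3 mm

29.71 mm − 7.1 mm = 22.61 mm; the difference is limited to 1 decimal place (3 s.f.).
Carrying full precision, 22.61 ÷ 6.9 = 3.2768115942… mm; 6.9 has 2 s.f., so the result keeps min(3, 2) = 2 s.f.
Rounded to 2 significant figures: 3.3 mm.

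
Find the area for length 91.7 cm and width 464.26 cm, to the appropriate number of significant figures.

4.26 × 10^4 cm²

area = 91.7 cm × 464.26 cm = 42572.642 cm².
91.7 has 3 significant figures; 464.26 has 5.
Division/multiplication keeps the fewest: 3 significant figures.
Rounded: 4.26 × 10^4 cm².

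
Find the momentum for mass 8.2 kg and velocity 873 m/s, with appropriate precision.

7.2 × 10³ kg·m/s

momentum = 8.2 kg × 873 m/s = 7158.6 kg·m/s.
8.2 has 2 significant figures; 873 has 3.
Division/multiplication keeps the fewest: 2 significant figures.
Rounded: 7.2 × 10³ kg·m/s.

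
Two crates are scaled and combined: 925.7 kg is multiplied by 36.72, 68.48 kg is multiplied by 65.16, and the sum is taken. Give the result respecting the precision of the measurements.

925.7 × 36.72 = 33991.704 → 3.399 × 10^4 kg (4 s.f., last digit at the 10^1 place).
68.48 × 65.16 = 4462.1568 → 4462 kg (4 s.f., last digit at the 10^0 place).
Sum: 38453.8608 kg; keep the coarser place, 10^1.
Result: 3.845 × 10^4 kg.

3.845 × 10^4 kg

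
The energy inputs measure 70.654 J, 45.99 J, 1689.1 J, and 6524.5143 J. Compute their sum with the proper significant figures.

70.654 J + 45.99 J + 1689.1 J + 6524.5143 J = 8330.2583 J.
Addition/subtraction keeps the fewest decimal places: 70.654 → 3 decimal places, 45.99 → 2 decimal places, 1689.1 → 1 decimal place, 6524.5143 → 4 decimal places; limit is 1.
Rounded to 1 decimal place: 8330.3 J.

8330.3 J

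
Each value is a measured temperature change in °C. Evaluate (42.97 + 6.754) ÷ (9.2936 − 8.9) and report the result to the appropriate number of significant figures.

1 × 10²

42.97 + 6.754 = 49.724, limited to 2 d.p. → 4 s.f.; 9.2936 − 8.9 = 0.3936, limited to 1 d.p. → 1 s.f.
Carrying full precision, 49.724 ÷ 0.3936 = 126.331300813…; keep min(4, 1) = 1 s.f.
Rounded to 1 significant figure: 1 × 10².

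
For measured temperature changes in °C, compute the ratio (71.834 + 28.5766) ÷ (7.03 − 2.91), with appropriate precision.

71.834 + 28.5766 = 100.4106, limited to 3 d.p. → 6 s.f.; 7.03 − 2.91 = 4.12, limited to 2 d.p. → 3 s.f.
Carrying full precision, 100.4106 ÷ 4.12 = 24.3715048544…; keep min(6, 3) = 3 s.f.
Rounded to 3 significant figures: 24.4.

24.4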